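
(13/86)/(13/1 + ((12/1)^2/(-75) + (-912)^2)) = 25/137559494 = 0.00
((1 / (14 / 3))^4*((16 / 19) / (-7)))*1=-81/319333 = 0.00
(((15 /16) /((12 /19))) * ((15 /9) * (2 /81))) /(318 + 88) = 475/3157056 = 0.00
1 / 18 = 0.06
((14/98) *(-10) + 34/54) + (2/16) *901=111.83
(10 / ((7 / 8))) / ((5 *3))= 16/21 = 0.76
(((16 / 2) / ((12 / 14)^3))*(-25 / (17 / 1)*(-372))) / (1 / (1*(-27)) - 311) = -1594950/71383 = -22.34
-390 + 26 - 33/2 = -761/2 = -380.50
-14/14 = -1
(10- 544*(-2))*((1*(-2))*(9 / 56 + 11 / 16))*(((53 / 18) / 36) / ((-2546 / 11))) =177815/270144 = 0.66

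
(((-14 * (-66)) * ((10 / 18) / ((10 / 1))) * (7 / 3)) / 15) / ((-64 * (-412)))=539/1779840 = 0.00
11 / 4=2.75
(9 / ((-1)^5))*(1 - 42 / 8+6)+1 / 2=-61/4 = -15.25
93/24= 31/8 = 3.88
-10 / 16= -0.62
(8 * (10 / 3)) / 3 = 80/9 = 8.89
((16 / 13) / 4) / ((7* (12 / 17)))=17/273 = 0.06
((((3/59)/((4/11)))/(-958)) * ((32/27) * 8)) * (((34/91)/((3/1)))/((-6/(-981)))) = -652256/23145759 = -0.03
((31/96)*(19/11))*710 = 209095/528 = 396.01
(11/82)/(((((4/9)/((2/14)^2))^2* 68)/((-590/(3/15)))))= -1314225/107103808 = -0.01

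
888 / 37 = 24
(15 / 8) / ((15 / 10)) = 5/4 = 1.25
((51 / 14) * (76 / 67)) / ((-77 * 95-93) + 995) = -1938/3007697 = 0.00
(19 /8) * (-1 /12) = -19/96 = -0.20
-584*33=-19272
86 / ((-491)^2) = 86/241081 = 0.00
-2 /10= -1/5 = -0.20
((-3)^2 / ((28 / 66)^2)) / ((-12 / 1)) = -3267/784 = -4.17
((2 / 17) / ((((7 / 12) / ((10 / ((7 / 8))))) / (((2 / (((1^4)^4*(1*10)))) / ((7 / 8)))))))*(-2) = -6144/5831 = -1.05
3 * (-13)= -39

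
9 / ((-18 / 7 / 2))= -7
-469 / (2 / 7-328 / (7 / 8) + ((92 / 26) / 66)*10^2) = 1408407/1108738 = 1.27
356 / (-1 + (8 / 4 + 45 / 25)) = 890/7 = 127.14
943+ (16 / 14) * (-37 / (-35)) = 231331/245 = 944.21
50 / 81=0.62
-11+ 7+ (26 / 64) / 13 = -127/32 = -3.97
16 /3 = 5.33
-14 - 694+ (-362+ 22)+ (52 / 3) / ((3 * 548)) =-1292171/1233 = -1047.99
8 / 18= 4/9 = 0.44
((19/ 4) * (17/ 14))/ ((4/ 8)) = 323/28 = 11.54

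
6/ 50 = 3/25 = 0.12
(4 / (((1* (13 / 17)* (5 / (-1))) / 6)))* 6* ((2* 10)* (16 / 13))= -156672/169 = -927.05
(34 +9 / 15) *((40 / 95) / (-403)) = -1384/38285 = -0.04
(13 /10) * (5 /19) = 13/38 = 0.34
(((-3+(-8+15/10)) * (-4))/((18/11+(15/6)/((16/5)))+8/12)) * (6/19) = 12672/3257 = 3.89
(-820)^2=672400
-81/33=-27/11 = -2.45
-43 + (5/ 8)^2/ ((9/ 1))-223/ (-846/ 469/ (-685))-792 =-771716995/9024 = -85518.28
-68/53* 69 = -4692/53 = -88.53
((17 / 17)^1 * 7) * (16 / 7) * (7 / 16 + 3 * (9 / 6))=79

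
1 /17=0.06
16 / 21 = 0.76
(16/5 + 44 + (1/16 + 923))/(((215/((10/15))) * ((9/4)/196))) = 7606858/29025 = 262.08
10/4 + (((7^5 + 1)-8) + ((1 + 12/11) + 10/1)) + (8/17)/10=31443373/1870 = 16814.64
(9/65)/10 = 9/650 = 0.01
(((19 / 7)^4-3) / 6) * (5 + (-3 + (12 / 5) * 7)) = 5786546/36015 = 160.67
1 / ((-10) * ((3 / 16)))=-8/15 = -0.53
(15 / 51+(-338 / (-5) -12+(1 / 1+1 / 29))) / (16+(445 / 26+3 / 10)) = 1824277/1070796 = 1.70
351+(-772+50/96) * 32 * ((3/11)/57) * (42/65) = 274.68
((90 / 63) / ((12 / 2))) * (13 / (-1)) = -65/21 = -3.10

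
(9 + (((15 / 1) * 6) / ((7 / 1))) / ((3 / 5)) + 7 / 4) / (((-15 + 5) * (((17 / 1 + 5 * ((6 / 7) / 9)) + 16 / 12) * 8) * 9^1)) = -901/379200 = 0.00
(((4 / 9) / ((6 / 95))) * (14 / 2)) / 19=70/27 = 2.59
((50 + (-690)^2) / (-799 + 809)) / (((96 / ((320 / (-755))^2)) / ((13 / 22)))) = 39615680/752433 = 52.65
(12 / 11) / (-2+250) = 3/682 = 0.00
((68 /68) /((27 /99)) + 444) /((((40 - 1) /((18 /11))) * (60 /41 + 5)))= 110126/37895 = 2.91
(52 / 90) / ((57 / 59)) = 1534/2565 = 0.60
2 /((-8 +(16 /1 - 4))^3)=1/32 = 0.03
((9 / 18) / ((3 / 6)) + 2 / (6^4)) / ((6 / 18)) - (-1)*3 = 1297/216 = 6.00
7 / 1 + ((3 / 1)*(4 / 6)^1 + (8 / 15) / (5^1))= 683/75 = 9.11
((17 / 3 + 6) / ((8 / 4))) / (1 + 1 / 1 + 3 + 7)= 0.49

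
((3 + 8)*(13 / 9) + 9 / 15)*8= 5936/45 = 131.91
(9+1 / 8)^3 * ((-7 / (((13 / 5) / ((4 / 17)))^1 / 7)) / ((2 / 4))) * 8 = -95309165/1768 = -53907.90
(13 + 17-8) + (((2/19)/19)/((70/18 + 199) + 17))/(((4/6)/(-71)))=15715301/714419 = 22.00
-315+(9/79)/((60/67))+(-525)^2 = 434990001/1580 = 275310.13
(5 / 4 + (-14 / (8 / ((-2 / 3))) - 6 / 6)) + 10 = 137/12 = 11.42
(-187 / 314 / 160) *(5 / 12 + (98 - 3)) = -42823/120576 = -0.36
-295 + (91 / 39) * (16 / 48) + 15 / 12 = -10547/36 = -292.97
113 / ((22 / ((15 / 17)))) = 1695/374 = 4.53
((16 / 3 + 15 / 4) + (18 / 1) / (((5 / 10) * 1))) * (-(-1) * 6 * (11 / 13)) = 5951/26 = 228.88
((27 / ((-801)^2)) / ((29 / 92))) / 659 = 92/454134693 = 0.00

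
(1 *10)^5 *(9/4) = 225000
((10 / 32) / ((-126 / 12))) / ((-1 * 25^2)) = 1/21000 = 0.00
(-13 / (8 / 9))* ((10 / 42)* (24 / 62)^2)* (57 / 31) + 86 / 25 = 12932432/5213425 = 2.48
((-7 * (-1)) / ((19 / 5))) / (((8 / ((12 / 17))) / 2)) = 105/323 = 0.33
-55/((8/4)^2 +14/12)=-330/31 = -10.65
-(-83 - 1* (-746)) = -663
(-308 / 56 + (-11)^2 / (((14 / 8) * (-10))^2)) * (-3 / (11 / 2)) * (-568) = -1937448/1225 = -1581.59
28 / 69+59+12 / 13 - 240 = -161165/897 = -179.67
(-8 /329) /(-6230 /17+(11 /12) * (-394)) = 816/24418051 = 0.00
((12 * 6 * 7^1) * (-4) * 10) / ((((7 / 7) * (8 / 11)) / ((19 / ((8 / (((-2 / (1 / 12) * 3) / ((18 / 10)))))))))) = 2633400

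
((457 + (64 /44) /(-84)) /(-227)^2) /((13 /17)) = 1794571/154741587 = 0.01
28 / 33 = 0.85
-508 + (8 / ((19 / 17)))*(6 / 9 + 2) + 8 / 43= -1197868/2451 = -488.73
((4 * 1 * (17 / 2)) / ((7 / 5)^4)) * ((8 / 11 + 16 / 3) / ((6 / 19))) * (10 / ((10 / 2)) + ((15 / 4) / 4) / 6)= 116078125/316932 = 366.26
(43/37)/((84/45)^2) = 9675/29008 = 0.33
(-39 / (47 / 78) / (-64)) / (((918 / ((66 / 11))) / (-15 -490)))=-85345/25568 = -3.34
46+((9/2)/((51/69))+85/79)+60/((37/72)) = 16887083/99382 = 169.92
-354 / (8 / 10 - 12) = 885/28 = 31.61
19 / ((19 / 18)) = 18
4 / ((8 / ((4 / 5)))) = 2/5 = 0.40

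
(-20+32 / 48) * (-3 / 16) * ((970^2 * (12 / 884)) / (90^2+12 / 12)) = 20464575/3580642 = 5.72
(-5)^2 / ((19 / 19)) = 25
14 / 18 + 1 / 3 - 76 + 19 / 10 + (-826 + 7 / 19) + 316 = -996281/1710 = -582.62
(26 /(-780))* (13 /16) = -13/480 = -0.03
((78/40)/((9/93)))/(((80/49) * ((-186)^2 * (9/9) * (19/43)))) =27391/33926400 = 0.00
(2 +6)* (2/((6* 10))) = 4/15 = 0.27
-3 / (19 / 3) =-9/19 = -0.47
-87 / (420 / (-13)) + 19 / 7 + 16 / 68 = 13429/2380 = 5.64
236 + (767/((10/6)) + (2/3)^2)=31349/45 = 696.64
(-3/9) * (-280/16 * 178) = 3115/3 = 1038.33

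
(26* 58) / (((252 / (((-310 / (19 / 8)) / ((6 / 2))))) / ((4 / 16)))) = -233740/3591 = -65.09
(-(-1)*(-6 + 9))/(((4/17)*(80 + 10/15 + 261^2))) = 153/818420 = 0.00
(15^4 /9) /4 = 5625/4 = 1406.25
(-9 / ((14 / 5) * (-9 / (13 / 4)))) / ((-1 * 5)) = -13/56 = -0.23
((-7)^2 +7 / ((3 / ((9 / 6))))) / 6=35/4 = 8.75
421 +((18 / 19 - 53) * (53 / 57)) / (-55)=25129282/59565 = 421.88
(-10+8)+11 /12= -13/12 = -1.08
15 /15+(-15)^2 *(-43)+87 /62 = -599701/62 = -9672.60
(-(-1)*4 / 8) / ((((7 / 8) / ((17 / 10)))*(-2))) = -17/35 = -0.49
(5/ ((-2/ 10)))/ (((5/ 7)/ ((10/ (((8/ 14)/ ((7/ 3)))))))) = -8575/6 = -1429.17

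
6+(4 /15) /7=634/105 = 6.04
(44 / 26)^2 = 484/169 = 2.86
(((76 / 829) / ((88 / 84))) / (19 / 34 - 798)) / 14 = -102/13012813 = 0.00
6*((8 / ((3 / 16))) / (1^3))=256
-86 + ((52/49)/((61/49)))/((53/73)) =-274242/3233 = -84.83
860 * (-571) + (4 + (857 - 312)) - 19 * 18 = -490853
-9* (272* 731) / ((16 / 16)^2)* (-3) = 5368464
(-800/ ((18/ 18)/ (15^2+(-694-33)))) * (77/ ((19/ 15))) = 463848000/19 = 24413052.63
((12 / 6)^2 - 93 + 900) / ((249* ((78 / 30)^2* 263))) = 20275/11067303 = 0.00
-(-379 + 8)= 371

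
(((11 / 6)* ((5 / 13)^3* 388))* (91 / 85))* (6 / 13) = 20.00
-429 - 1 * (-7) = -422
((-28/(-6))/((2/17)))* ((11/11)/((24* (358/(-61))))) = -7259/25776 = -0.28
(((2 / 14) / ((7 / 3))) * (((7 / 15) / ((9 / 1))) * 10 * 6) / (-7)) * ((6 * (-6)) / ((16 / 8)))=24/49 = 0.49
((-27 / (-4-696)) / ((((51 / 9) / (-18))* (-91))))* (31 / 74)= 22599/40067300 = 0.00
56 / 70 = 4/5 = 0.80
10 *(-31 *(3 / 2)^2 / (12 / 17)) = -7905/8 = -988.12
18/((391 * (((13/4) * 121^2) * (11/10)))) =720/818622233 = 0.00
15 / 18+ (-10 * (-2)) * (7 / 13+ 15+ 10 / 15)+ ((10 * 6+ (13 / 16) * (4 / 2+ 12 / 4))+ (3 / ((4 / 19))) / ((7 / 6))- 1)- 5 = 1726289/4368 = 395.21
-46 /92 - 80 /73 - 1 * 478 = -479.60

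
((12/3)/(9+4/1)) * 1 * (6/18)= 4/39 = 0.10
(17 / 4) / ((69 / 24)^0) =17/4 = 4.25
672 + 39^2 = 2193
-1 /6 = -0.17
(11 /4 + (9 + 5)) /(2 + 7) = 67/36 = 1.86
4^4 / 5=256/5 = 51.20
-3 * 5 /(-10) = 3/2 = 1.50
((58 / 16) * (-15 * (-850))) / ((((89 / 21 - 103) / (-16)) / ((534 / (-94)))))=-121952250/2867 = -42536.54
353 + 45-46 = 352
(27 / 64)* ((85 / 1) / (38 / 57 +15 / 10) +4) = 18.24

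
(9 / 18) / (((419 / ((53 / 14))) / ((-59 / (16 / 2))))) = -3127/93856 = -0.03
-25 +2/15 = -24.87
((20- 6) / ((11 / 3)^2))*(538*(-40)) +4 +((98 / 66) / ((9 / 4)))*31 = -73131136/3267 = -22384.80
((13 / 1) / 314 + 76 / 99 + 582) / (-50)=-18117203/1554300 = -11.66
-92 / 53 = -1.74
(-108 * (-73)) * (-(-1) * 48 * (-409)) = -154778688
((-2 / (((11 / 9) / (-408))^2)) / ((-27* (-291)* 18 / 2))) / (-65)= 0.05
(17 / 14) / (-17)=-1/14 = -0.07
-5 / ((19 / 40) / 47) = -9400/19 = -494.74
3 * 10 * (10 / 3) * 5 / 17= 500/17 = 29.41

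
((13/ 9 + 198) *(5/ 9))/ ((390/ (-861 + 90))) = -461315/2106 = -219.05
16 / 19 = 0.84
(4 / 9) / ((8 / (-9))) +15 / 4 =13/4 = 3.25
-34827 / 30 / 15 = -11609/150 = -77.39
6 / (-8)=-3/4 = -0.75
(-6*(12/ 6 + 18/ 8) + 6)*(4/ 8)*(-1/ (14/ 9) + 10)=-5109/56 = -91.23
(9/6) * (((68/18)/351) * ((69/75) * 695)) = 54349/5265 = 10.32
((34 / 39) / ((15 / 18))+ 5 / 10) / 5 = 201/650 = 0.31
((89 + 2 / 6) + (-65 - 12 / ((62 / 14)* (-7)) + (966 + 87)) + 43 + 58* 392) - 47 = 2214304/93 = 23809.72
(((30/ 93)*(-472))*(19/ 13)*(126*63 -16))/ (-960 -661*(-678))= -355222480/90110397 = -3.94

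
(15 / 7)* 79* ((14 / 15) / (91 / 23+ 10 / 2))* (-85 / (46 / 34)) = -114155/103 = -1108.30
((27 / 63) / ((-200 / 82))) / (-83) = 123/58100 = 0.00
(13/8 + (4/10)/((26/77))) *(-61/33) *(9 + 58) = -1990369/5720 = -347.97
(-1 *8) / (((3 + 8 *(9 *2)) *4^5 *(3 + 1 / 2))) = -1/65856 = 0.00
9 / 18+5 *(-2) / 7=-13/14 = -0.93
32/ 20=8/5 = 1.60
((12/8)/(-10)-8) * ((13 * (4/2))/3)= -2119/30 = -70.63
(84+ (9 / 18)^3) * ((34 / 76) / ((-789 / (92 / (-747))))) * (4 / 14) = 263143/156775878 = 0.00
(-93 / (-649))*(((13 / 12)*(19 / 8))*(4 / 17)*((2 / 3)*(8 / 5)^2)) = 122512/827475 = 0.15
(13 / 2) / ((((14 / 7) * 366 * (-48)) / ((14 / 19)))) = -91/667584 = 0.00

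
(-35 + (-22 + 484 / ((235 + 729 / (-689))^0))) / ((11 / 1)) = 427/11 = 38.82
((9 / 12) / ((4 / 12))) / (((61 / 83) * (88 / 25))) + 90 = 1951155/21472 = 90.87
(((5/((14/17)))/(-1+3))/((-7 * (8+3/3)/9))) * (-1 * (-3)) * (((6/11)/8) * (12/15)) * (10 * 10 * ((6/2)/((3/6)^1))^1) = -22950/539 = -42.58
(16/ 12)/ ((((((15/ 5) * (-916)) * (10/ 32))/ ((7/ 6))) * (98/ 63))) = -4/3435 = 0.00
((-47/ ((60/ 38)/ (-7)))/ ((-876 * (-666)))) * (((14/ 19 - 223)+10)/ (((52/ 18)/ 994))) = -17822917/683280 = -26.08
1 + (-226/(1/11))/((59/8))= -19829/59 = -336.08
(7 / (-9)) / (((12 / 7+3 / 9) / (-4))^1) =196/129 = 1.52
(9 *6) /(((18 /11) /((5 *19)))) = 3135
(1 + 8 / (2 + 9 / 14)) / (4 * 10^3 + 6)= 149/148222 = 0.00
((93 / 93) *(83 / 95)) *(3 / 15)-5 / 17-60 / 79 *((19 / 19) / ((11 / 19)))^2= -184119376/77188925 = -2.39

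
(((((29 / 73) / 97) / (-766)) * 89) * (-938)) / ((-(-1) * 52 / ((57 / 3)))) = 22999291/141025196 = 0.16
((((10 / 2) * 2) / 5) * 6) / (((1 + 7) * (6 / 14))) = 3.50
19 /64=0.30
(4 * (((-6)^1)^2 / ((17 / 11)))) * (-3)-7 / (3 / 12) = -5228/17 = -307.53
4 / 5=0.80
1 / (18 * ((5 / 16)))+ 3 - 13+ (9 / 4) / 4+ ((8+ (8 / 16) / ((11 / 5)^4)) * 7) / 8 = -1476502/658845 = -2.24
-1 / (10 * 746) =-1/7460 = 0.00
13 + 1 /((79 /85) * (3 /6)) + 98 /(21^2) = 10931/711 = 15.37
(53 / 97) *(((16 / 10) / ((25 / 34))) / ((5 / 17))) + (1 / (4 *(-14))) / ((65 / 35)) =25426863/6305000 = 4.03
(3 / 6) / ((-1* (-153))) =1/306 = 0.00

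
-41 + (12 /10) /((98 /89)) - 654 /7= -32668/245 = -133.34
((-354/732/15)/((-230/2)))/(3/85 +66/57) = 19057/81107430 = 0.00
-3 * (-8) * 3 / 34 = 36/17 = 2.12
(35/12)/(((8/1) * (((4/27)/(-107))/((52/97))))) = -438165/3104 = -141.16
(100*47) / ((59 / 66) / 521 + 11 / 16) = 6819.34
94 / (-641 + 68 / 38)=-1786/12145 = -0.15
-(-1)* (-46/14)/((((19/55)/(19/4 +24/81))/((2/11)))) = -62675/7182 = -8.73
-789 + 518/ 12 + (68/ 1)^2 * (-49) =-1363931/6 = -227321.83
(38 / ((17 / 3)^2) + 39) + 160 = 57853/289 = 200.18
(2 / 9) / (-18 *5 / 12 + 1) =-0.03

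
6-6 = 0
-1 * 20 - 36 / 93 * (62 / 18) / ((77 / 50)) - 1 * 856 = -202556/231 = -876.87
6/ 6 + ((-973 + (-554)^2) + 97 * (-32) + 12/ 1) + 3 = 302855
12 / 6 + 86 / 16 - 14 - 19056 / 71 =-156211/568 = -275.02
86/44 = 43/22 = 1.95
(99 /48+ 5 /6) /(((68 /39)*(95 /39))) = 70473/103360 = 0.68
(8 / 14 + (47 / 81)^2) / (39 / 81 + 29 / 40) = 1668280/2216403 = 0.75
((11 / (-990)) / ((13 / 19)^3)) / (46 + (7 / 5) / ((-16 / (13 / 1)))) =-54872/70965297 = 0.00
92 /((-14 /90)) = -4140/7 = -591.43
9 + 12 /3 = 13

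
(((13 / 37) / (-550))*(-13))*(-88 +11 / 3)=-0.70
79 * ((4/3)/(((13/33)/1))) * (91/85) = 24332/85 = 286.26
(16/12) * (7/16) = 7/12 = 0.58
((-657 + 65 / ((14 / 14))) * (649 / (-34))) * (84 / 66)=244496/17 = 14382.12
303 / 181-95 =-16892/181 = -93.33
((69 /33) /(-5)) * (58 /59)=-0.41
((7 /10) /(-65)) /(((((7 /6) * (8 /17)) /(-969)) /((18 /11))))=444771/14300 = 31.10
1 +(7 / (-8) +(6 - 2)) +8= 97/8 = 12.12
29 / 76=0.38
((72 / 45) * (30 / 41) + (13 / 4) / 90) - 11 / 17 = 140461/250920 = 0.56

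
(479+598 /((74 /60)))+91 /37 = 35754/37 = 966.32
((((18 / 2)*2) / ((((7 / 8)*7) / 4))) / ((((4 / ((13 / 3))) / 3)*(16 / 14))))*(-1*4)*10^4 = -9360000/7 = -1337142.86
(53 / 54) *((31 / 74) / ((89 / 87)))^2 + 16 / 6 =245613663/86750792 = 2.83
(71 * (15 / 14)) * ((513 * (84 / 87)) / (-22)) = -1712.68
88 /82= 44/41 = 1.07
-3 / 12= -1/4 = -0.25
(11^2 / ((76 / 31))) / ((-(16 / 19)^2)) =-69.60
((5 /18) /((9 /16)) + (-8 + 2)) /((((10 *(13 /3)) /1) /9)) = -223/195 = -1.14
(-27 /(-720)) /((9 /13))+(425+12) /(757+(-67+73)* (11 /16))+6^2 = 53527157/1461360 = 36.63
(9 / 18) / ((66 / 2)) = 1/66 = 0.02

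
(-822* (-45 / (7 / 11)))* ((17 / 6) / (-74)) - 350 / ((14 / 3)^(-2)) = -45910495/4662 = -9847.81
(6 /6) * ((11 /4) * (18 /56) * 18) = 891/56 = 15.91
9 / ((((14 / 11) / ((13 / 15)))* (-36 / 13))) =-1859/840 = -2.21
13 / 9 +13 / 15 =104/45 = 2.31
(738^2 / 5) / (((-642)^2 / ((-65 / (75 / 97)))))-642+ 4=-188970773/286225 = -660.22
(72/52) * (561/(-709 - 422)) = -3366/4901 = -0.69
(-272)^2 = 73984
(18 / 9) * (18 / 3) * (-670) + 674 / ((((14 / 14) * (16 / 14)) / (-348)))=-213273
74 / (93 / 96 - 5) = -2368/129 = -18.36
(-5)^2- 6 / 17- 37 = -210/17 = -12.35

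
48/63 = 16/21 = 0.76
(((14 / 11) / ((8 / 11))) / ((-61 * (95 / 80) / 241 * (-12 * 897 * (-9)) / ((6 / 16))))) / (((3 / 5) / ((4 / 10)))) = -1687/112279284 = 0.00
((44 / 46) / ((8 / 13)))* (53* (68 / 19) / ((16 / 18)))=1159587/3496 = 331.69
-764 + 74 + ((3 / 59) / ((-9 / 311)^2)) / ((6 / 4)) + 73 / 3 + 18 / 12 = -623.69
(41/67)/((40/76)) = 779/670 = 1.16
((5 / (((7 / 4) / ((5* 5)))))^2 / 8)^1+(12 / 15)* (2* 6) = 158602/245 = 647.36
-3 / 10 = -0.30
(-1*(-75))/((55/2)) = 30/11 = 2.73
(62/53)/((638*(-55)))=-31/929885 = 0.00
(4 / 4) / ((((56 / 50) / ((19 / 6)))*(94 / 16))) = 475/987 = 0.48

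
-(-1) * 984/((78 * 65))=164/845 = 0.19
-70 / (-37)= 70/37 = 1.89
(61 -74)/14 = -13/14 = -0.93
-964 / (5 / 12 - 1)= 11568/7 = 1652.57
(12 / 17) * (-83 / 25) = -996/425 = -2.34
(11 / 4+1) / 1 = 15/4 = 3.75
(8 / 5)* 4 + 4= 10.40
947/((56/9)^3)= 690363/175616 = 3.93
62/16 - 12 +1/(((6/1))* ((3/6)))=-187/24 = -7.79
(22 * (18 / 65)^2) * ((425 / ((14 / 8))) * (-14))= -969408/169 = -5736.14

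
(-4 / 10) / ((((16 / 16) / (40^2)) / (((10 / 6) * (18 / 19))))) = -19200/19 = -1010.53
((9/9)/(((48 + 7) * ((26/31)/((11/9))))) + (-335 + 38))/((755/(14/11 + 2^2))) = -10076311/4858425 = -2.07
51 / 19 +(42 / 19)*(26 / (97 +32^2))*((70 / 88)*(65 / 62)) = 2.73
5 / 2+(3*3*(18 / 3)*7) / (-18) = -37/2 = -18.50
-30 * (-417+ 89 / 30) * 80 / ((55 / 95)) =18879920/11 = 1716356.36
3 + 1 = 4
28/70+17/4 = 93/20 = 4.65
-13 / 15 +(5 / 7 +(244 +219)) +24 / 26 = 463.77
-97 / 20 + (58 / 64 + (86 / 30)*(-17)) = -5057/96 = -52.68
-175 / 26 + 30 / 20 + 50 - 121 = -991/13 = -76.23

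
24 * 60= 1440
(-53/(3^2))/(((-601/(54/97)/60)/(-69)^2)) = 90839880/58297 = 1558.23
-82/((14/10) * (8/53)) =-10865/28 = -388.04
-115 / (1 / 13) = -1495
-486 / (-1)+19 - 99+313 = 719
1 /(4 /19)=4.75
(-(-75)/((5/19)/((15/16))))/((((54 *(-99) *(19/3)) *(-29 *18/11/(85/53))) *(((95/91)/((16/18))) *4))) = 38675/681247584 = 0.00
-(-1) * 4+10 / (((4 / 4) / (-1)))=-6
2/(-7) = -2/7 = -0.29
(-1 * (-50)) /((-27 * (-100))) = 1/54 = 0.02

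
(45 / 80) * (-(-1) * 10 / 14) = 45/112 = 0.40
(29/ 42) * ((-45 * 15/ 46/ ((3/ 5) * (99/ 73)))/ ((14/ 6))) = -264625/49588 = -5.34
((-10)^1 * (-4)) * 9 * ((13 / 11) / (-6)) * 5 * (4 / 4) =-3900/11 = -354.55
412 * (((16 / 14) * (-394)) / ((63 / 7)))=-1298624/63 = -20613.08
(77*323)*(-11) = -273581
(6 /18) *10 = 10/3 = 3.33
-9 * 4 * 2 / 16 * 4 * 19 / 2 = -171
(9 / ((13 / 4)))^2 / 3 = 432/169 = 2.56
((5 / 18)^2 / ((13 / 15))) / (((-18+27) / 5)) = 625/12636 = 0.05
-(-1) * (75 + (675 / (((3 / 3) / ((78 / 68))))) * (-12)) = -156675/17 = -9216.18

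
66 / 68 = 33/34 = 0.97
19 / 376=0.05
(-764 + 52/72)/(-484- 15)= 13739/8982 = 1.53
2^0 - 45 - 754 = -798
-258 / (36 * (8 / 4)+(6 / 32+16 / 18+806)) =-0.29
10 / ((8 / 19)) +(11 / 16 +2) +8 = 551/16 = 34.44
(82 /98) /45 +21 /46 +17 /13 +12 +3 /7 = 18738983/1318590 = 14.21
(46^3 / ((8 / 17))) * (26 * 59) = 317291026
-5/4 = -1.25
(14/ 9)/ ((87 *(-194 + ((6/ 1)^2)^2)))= 7/431433 = 0.00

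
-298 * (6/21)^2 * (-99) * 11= 1298088/49 = 26491.59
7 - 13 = -6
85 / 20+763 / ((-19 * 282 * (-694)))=3951046/929613 = 4.25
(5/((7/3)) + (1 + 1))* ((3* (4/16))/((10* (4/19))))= 1653/1120 = 1.48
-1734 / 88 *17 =-334.98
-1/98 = -0.01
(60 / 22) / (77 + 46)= 10/451 = 0.02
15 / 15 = 1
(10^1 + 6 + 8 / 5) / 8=11/5 = 2.20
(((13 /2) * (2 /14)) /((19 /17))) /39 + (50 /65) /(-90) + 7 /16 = 0.45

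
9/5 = 1.80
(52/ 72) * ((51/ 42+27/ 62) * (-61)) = -141947/1953 = -72.68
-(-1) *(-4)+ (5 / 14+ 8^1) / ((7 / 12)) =506/49 = 10.33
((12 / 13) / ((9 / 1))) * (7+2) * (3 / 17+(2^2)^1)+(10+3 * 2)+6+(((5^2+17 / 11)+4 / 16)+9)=61.65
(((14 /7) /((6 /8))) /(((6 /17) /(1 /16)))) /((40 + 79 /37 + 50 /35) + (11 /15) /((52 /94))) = 286195/27205638 = 0.01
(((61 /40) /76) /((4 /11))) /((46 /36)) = 6039/139840 = 0.04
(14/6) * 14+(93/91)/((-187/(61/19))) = 31668635/969969 = 32.65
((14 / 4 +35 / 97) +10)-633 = -120113/194 = -619.14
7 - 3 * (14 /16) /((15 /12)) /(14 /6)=6.10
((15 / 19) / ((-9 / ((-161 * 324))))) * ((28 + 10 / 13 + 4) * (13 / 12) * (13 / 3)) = 703908.95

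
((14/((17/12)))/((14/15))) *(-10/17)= -1800/289 = -6.23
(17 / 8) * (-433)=-7361/8 = -920.12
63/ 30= 21/10 = 2.10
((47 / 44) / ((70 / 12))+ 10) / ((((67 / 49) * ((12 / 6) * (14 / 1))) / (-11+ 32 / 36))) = -713531/265320 = -2.69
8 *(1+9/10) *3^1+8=53.60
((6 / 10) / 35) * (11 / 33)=1/175 = 0.01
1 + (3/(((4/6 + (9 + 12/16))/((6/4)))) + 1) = 2.43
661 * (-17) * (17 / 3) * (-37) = 7068073/3 = 2356024.33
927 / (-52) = -927/52 = -17.83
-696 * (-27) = 18792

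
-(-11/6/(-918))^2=-121/30338064 = 0.00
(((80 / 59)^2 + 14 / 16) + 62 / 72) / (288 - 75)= 895925/53384616 = 0.02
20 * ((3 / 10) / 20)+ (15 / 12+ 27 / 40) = 2.22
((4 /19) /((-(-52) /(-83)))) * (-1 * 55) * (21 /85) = 19173/4199 = 4.57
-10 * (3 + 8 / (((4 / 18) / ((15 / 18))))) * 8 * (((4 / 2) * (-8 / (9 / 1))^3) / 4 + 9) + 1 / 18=-11096773/486 = -22832.87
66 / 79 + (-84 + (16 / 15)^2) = -1458026/17775 = -82.03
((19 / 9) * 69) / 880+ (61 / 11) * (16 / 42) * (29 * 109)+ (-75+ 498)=131225539/18480 = 7100.95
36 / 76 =9/19 = 0.47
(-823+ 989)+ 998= 1164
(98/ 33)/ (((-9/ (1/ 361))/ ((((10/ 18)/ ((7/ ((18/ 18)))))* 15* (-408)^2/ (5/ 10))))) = -12947200/35739 = -362.27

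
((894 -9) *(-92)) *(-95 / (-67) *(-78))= 603322200/67 = 9004808.96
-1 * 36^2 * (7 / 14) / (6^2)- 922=-940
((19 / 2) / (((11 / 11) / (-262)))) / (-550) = 2489/550 = 4.53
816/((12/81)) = 5508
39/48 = 13/16 = 0.81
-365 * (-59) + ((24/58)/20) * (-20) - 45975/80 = 9725393/464 = 20959.90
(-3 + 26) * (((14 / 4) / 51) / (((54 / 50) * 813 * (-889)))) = -575/284353254 = 0.00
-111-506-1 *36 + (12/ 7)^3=-222251/343 = -647.96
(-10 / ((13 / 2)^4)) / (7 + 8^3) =-160/14823159 = 0.00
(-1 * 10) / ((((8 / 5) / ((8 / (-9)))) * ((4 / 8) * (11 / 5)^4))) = 62500/131769 = 0.47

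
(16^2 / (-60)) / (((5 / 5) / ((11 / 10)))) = -352/75 = -4.69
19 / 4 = 4.75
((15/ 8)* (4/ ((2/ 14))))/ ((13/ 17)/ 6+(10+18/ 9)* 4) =1.09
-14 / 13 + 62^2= 49958/13 = 3842.92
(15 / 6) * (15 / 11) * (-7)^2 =167.05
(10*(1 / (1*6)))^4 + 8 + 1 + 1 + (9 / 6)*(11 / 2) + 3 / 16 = 33895/1296 = 26.15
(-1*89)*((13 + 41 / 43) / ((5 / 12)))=-128160/43 = -2980.47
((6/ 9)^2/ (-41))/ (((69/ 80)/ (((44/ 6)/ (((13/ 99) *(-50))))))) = 7744/551655 = 0.01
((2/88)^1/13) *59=59/572 = 0.10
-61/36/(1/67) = -113.53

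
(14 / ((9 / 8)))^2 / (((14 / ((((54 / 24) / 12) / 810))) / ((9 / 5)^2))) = 28/3375 = 0.01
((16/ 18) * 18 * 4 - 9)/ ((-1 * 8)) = -55/8 = -6.88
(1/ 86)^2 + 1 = 7397/7396 = 1.00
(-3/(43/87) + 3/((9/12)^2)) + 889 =114586/129 = 888.26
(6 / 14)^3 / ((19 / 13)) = 351/6517 = 0.05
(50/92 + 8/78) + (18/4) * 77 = 311390/897 = 347.15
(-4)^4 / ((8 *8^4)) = 1/128 = 0.01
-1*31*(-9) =279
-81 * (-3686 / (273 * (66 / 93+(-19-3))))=-514197/10010 = -51.37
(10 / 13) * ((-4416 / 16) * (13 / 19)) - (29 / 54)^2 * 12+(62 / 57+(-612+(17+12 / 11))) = -37660868/50787 = -741.55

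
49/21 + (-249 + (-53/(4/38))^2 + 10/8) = 1519601/6 = 253266.83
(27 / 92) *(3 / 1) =81/92 = 0.88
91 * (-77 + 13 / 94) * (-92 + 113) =-146882.71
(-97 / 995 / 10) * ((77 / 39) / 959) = -1067/53162850 = 0.00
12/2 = 6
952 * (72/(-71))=-68544/71 = -965.41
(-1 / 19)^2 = 1/361 = 0.00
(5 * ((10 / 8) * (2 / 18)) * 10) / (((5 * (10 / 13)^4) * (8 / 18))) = 28561/3200 = 8.93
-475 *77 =-36575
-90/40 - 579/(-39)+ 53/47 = 33541/2444 = 13.72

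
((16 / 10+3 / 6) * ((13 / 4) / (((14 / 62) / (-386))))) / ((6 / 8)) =-77779/5 = -15555.80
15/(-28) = -15/28 = -0.54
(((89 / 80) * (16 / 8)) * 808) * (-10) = -17978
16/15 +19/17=557/255 = 2.18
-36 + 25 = -11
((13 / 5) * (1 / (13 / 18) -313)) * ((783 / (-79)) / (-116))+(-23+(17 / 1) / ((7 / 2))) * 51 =-10999299/11060 = -994.51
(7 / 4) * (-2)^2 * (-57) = -399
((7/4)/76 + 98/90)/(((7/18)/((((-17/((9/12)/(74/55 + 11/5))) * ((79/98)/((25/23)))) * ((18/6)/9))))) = -872583361/15361500 = -56.80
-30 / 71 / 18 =-5/213 = -0.02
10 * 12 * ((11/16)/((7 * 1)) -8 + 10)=3525/14 = 251.79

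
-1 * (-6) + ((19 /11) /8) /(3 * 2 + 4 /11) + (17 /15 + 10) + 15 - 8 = 40601/1680 = 24.17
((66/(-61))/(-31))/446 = 33/421693 = 0.00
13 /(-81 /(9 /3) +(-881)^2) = 13/776134 = 0.00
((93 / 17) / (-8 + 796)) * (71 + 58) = 11997/13396 = 0.90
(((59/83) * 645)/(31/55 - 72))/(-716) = 2093025/233492612 = 0.01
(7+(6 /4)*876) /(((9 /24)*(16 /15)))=6605/2 = 3302.50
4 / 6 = 2/3 = 0.67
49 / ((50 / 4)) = 98/25 = 3.92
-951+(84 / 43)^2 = -1751343/1849 = -947.18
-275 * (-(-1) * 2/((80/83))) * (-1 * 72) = 41085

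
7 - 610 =-603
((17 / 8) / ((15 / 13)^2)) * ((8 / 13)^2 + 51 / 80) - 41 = -5670437/144000 = -39.38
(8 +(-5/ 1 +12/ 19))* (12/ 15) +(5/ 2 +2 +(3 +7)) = 3307/190 = 17.41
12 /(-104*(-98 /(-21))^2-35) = -108/20699 = -0.01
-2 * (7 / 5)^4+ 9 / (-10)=-10729/1250 = -8.58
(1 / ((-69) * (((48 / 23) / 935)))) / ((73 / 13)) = -12155/10512 = -1.16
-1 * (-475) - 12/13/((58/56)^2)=5183767/10933 = 474.14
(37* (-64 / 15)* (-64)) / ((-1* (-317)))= 151552/4755 = 31.87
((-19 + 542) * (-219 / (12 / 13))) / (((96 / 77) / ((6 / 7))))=-5459597/64 = -85306.20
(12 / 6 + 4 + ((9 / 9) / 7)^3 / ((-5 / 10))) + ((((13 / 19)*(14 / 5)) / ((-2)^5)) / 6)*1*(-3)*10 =656237/104272 = 6.29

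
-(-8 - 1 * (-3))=5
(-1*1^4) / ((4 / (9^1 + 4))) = -13/4 = -3.25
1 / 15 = 0.07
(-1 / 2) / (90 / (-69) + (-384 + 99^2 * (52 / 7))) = -161/23319924 = 0.00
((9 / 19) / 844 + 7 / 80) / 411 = 28243/131815920 = 0.00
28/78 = 14/39 = 0.36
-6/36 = -1/6 = -0.17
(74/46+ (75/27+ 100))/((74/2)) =584/207 = 2.82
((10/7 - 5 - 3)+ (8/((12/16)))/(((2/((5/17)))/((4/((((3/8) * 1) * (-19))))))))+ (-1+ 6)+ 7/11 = -406424/223839 = -1.82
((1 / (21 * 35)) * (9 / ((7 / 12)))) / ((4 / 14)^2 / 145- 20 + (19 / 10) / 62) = -129456/123150335 = 0.00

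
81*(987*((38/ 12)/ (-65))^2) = 3206763/16900 = 189.75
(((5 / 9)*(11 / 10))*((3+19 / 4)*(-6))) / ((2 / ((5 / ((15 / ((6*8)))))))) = -682/3 = -227.33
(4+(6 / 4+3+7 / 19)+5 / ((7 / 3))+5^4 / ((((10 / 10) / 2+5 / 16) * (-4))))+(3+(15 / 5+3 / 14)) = -302717/1729 = -175.08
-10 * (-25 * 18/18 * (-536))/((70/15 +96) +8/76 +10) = -3819000/3157 = -1209.69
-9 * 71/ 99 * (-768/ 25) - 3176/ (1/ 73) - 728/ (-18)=-573232948/2475 = -231609.27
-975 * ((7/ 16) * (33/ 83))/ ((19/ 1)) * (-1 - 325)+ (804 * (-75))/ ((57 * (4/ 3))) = 26701875/12616 = 2116.51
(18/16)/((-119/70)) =-45/68 = -0.66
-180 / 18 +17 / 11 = -93/11 = -8.45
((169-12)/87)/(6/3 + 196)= 157/17226 = 0.01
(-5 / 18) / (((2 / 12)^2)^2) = -360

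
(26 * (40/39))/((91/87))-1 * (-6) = 2866/91 = 31.49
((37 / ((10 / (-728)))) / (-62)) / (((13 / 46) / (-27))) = -4150.68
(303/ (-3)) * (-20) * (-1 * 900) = -1818000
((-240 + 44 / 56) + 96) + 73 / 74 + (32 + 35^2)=288726/259 = 1114.77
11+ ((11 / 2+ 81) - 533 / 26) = 77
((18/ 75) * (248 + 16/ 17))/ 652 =6348/69275 = 0.09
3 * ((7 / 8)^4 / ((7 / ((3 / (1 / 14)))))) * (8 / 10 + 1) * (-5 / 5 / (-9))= 21609/10240 = 2.11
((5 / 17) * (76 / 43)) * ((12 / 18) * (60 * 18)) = 273600/731 = 374.28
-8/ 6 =-4/3 = -1.33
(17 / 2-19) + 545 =1069/2 = 534.50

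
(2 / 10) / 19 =1/95 = 0.01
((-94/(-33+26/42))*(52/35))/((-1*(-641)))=1833/272425 = 0.01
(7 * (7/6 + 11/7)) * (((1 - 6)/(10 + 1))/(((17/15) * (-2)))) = 2875/748 = 3.84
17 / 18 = 0.94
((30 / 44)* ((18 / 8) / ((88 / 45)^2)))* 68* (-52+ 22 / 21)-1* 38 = -851440819/596288 = -1427.90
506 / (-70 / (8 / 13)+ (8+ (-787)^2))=2024/2477053 = 0.00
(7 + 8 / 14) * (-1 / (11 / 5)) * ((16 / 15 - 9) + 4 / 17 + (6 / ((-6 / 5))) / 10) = 221593/7854 = 28.21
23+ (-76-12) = -65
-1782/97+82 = 6172/97 = 63.63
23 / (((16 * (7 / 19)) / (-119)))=-7429/16 = -464.31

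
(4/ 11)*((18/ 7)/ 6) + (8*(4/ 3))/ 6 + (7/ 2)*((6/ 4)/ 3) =10211/2772 = 3.68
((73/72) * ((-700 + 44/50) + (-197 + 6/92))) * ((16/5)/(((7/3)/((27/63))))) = -10746257/20125 = -533.98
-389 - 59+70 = -378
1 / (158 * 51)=1/8058 = 0.00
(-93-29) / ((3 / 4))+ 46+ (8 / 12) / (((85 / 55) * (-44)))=-116.68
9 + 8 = 17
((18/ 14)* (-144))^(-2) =49/1679616 = 0.00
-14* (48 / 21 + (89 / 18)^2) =-60631/162 = -374.27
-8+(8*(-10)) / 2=-48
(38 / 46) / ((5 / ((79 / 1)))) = 1501/115 = 13.05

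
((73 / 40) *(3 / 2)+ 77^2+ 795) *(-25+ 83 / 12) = -116776163/960 = -121641.84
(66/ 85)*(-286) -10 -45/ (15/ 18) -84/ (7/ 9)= -33496/85 = -394.07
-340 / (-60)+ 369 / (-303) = 1348/303 = 4.45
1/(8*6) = 1/48 = 0.02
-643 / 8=-80.38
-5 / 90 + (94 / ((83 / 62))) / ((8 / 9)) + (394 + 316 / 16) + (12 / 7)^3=510111743/1024884 = 497.73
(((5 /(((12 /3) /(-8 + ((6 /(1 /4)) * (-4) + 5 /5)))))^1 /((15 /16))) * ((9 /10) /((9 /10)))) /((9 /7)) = -2884/27 = -106.81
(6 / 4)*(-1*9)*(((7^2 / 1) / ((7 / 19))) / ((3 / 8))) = -4788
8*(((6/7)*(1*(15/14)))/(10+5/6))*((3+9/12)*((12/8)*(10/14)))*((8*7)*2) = 194400/637 = 305.18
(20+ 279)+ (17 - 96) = 220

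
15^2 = 225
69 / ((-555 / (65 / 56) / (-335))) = 100165/2072 = 48.34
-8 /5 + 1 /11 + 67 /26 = 1.07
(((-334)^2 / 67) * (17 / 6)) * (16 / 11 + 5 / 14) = 44092509/5159 = 8546.72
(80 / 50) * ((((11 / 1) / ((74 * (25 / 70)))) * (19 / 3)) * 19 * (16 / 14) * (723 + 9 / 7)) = 85900672/1295 = 66332.57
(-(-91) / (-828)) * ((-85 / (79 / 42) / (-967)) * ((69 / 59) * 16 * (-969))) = 419732040/4507187 = 93.13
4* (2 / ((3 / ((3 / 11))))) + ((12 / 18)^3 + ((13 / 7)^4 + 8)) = 14917297/713097 = 20.92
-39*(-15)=585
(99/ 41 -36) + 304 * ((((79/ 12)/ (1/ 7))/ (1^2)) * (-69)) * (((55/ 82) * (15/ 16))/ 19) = -10504191/328 = -32024.97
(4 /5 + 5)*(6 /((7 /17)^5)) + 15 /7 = 247235193/84035 = 2942.05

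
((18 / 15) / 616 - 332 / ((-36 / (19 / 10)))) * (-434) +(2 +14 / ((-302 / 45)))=-227391511/29898 = -7605.58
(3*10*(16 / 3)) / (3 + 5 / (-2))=320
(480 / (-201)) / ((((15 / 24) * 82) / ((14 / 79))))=-0.01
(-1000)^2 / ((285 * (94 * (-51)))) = -100000/136629 = -0.73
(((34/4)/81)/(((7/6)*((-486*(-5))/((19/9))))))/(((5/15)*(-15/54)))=-323/382725 = 0.00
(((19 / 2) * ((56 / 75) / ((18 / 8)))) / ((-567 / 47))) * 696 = -3314816/18225 = -181.88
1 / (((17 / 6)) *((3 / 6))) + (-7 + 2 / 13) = -1357/221 = -6.14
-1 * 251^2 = -63001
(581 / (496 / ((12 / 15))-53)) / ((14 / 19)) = 1577/1134 = 1.39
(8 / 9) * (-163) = -1304/9 = -144.89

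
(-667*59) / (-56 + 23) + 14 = 39815/33 = 1206.52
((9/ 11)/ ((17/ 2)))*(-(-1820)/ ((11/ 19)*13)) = 47880/2057 = 23.28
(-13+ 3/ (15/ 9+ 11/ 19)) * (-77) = 114961/128 = 898.13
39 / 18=13/6 = 2.17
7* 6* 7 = 294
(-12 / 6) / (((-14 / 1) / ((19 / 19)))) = 1/7 = 0.14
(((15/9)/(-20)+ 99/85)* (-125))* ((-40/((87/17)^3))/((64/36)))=39845875/1756008 = 22.69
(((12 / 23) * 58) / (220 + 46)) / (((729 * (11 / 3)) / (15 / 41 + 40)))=191980/111748329 = 0.00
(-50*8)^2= 160000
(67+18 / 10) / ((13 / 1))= 5.29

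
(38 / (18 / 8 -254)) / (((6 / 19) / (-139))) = 10564/159 = 66.44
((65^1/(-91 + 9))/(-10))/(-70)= -13/11480 = 0.00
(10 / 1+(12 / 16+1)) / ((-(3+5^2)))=-47/112 = -0.42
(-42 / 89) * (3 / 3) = -42/89 = -0.47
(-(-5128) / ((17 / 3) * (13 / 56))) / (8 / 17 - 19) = -41024/195 = -210.38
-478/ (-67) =478/67 = 7.13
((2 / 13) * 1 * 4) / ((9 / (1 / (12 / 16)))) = 32/351 = 0.09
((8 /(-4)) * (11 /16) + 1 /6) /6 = -29/144 = -0.20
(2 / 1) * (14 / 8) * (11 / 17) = 77/34 = 2.26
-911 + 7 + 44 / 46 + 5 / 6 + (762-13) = -21143/138 = -153.21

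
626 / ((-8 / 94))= -14711/2 = -7355.50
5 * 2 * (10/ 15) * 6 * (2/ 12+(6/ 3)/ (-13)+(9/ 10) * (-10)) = -14020/39 = -359.49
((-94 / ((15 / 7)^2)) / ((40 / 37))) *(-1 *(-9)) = -85211/500 = -170.42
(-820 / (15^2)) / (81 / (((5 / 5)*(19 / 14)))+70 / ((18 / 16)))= -1558/52115 = -0.03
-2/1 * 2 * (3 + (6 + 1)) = -40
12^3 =1728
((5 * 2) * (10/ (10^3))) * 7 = 0.70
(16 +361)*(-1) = -377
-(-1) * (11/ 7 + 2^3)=9.57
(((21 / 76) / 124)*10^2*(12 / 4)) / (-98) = -225/32984 = -0.01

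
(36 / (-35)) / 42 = -6/245 = -0.02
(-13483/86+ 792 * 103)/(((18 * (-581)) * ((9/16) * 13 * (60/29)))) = -203059537/394606485 = -0.51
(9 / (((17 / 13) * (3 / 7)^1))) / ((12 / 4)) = 91/17 = 5.35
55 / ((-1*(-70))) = 11/14 = 0.79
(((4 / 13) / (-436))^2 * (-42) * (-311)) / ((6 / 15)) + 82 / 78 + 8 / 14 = 69108434/42165669 = 1.64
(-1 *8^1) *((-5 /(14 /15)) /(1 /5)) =1500/7 = 214.29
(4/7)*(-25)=-100/7 = -14.29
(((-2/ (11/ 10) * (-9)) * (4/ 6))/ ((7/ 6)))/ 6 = 120/77 = 1.56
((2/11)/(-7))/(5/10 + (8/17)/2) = -68/1925 = -0.04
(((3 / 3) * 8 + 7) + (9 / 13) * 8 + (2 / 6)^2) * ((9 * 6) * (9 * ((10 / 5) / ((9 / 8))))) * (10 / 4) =579840/13 = 44603.08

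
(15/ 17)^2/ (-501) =-75/48263 = 0.00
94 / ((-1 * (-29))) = 94/29 = 3.24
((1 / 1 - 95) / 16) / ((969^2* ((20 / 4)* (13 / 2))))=-47/244129860 = 0.00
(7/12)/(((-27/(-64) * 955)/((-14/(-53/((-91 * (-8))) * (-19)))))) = -1141504/77896485 = -0.01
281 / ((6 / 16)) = 2248/3 = 749.33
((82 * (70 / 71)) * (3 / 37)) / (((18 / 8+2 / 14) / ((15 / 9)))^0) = 17220/2627 = 6.56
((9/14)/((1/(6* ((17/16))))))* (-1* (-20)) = 2295/28 = 81.96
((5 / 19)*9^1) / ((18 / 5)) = 25/38 = 0.66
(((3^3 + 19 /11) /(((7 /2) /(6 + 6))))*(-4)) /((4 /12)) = -91008/77 = -1181.92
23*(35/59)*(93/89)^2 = 6962445/467339 = 14.90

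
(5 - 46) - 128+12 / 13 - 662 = -10791/13 = -830.08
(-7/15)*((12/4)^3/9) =-7/5 = -1.40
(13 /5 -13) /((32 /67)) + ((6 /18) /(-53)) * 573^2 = -4423883/2120 = -2086.74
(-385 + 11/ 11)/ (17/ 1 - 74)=128/19 = 6.74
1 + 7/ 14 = 3/2 = 1.50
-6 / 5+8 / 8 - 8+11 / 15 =-112/15 = -7.47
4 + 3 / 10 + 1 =53/10 = 5.30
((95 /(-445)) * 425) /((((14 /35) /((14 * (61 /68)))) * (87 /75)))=-25353125/10324 = -2455.75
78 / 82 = 39/41 = 0.95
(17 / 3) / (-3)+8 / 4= 1/9 = 0.11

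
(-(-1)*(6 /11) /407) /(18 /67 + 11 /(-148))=1608/233167 = 0.01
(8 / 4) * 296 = 592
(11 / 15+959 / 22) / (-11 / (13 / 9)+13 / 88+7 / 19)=-14451476/2314635 = -6.24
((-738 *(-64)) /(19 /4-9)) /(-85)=188928/1445 = 130.75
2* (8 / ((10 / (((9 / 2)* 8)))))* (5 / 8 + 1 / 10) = 1044/25 = 41.76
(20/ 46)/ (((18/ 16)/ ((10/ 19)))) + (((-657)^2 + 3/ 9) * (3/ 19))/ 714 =44770906/468027 = 95.66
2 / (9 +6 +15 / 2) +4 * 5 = 904/45 = 20.09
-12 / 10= -6/5 = -1.20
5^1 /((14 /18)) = 45/7 = 6.43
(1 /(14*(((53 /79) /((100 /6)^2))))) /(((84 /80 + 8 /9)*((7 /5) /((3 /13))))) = 29625000/11782589 = 2.51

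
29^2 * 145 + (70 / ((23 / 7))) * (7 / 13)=36464985/299 = 121956.47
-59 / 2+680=1301/2 = 650.50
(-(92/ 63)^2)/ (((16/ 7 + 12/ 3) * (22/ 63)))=-1058/1089 = -0.97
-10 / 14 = -5/7 = -0.71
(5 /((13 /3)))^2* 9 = 2025/169 = 11.98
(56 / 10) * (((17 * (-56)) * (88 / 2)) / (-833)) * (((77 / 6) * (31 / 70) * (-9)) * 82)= -29527872/25 = -1181114.88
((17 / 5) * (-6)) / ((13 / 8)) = -816/65 = -12.55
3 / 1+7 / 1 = 10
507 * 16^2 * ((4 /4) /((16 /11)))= 89232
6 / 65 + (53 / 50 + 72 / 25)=2621/650 = 4.03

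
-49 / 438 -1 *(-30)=13091/438 = 29.89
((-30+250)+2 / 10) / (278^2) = 1101/386420 = 0.00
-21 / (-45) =7/15 = 0.47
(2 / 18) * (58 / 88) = 29/396 = 0.07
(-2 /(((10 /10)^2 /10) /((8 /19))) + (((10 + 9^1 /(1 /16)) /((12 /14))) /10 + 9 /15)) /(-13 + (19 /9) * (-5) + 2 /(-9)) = -17349/40660 = -0.43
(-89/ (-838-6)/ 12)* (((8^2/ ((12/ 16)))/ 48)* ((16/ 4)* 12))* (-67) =-95408/1899 = -50.24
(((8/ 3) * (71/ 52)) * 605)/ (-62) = -42955/1209 = -35.53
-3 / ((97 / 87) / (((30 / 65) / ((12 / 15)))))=-3915/2522 = -1.55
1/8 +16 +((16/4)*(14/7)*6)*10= 3969/8 = 496.12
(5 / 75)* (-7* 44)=-308/15 = -20.53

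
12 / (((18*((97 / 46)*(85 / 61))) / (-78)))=-145912/8245 = -17.70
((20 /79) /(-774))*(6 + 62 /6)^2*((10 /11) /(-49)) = 4900/3026727 = 0.00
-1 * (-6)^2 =-36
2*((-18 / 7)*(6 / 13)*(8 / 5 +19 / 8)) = -4293/455 = -9.44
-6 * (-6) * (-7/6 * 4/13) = -168/13 = -12.92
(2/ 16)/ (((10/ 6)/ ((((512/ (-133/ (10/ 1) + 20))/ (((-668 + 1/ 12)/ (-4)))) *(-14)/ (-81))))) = 4096/690435 = 0.01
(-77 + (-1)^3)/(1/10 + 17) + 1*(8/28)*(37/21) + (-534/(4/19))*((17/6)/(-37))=26204313/137788 = 190.18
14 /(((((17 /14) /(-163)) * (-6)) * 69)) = 15974/3519 = 4.54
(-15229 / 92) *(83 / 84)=-163.56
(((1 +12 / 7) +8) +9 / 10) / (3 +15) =271/420 = 0.65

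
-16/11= -1.45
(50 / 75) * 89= 178/3 = 59.33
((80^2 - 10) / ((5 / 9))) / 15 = 3834/5 = 766.80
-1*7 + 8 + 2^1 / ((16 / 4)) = 3/2 = 1.50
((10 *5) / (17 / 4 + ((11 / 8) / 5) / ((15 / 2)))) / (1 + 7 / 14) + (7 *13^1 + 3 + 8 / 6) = 198898/1929 = 103.11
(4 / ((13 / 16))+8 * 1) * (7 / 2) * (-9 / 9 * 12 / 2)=-3528/13 = -271.38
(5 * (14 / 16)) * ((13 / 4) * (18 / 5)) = 819/16 = 51.19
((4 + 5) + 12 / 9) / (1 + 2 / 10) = 155/18 = 8.61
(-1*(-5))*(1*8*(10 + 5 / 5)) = 440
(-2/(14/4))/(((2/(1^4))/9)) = -2.57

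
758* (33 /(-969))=-25.81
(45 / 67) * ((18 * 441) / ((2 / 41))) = 7322805/67 = 109295.60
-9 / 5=-1.80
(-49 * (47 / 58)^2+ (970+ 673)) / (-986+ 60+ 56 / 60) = -81282165/46678864 = -1.74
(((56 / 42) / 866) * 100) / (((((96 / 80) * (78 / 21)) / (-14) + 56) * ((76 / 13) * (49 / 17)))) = 27625/168349101 = 0.00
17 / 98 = 0.17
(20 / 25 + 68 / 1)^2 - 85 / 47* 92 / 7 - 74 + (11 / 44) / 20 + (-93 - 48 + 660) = 678356349/131600 = 5154.68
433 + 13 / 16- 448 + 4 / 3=-617/48 = -12.85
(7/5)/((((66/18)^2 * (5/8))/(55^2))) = 504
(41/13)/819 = 41/10647 = 0.00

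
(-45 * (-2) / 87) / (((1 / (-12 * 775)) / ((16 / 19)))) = -4464000/551 = -8101.63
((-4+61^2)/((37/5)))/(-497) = -2655/2627 = -1.01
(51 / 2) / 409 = 51/818 = 0.06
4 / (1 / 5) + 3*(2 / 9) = 62/3 = 20.67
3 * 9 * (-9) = -243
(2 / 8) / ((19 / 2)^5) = 8/2476099 = 0.00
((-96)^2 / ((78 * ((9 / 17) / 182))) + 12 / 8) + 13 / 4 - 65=486701/12 = 40558.42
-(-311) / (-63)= -311/63 = -4.94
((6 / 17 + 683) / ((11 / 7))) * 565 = 45945235/187 = 245696.44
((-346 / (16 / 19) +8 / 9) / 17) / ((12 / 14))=-206633/7344 = -28.14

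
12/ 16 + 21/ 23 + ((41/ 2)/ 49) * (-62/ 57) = 310397/256956 = 1.21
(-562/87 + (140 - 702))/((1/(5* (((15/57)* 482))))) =-360523.17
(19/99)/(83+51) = 19/13266 = 0.00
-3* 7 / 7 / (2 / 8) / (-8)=3/2 = 1.50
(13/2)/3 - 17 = -89/6 = -14.83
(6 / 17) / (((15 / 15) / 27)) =162/17 = 9.53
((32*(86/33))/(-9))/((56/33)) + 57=3247/63 = 51.54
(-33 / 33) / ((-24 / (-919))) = -919/24 = -38.29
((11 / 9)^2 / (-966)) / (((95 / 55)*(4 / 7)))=-1331/849528 = 0.00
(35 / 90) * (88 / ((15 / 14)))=4312/135 = 31.94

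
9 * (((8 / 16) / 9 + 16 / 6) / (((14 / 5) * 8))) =35/32 = 1.09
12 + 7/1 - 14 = 5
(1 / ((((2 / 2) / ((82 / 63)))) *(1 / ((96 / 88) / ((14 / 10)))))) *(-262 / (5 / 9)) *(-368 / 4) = 44004.33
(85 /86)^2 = 7225/7396 = 0.98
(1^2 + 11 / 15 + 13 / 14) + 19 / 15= 55/14 = 3.93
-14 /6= -7/3 = -2.33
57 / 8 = 7.12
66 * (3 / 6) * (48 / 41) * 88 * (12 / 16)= 104544/41 = 2549.85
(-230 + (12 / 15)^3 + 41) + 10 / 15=-70433/375 = -187.82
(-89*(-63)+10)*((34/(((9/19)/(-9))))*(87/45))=-105228878/15 = -7015258.53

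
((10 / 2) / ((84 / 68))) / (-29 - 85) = -0.04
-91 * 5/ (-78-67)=3.14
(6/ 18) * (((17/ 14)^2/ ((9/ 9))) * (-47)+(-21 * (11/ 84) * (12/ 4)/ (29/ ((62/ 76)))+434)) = 26240645/215992 = 121.49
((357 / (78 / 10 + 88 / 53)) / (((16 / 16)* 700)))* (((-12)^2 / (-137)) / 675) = -3604/42932375 = 0.00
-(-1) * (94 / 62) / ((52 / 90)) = 2115/806 = 2.62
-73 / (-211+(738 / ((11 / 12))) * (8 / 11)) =-8833/45317 = -0.19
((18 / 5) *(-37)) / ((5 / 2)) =-1332/25 = -53.28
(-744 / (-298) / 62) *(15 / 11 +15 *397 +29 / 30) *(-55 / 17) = -1965919/2533 = -776.12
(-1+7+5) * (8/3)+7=109/3 = 36.33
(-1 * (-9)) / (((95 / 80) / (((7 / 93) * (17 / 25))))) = 5712/14725 = 0.39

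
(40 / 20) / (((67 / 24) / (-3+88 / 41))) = -1680/2747 = -0.61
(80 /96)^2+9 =349/36 = 9.69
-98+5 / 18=-1759/18 = -97.72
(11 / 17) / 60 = 11/1020 = 0.01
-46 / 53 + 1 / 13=-545/689 = -0.79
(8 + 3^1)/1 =11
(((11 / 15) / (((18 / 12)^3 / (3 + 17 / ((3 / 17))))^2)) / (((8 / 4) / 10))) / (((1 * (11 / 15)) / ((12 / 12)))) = 28417280/6561 = 4331.24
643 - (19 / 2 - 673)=2613/2 = 1306.50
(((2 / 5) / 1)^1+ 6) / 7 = 32/35 = 0.91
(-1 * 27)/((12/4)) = -9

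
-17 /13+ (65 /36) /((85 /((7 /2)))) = -19625/15912 = -1.23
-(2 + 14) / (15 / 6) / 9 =-32/45 = -0.71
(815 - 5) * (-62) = -50220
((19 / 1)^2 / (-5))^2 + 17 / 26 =5213.49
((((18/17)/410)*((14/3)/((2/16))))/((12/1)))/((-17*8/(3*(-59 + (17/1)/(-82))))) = 20391/1943236 = 0.01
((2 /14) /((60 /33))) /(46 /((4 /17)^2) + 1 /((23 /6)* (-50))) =2530/26754007 = 0.00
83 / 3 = 27.67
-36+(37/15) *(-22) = -1354/15 = -90.27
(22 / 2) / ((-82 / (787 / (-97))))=1.09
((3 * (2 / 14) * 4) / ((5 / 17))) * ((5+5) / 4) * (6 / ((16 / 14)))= 153/2 = 76.50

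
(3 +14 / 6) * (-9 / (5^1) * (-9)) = 432/5 = 86.40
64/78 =32/39 = 0.82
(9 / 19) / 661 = 9/12559 = 0.00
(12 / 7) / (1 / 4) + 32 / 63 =464/63 = 7.37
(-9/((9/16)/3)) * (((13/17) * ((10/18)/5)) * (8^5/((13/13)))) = -6815744/51 = -133642.04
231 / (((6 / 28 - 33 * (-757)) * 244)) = 539/14222638 = 0.00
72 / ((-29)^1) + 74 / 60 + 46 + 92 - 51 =74603/870 = 85.75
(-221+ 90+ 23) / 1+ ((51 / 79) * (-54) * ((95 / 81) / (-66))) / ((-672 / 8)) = -23652319/218988 = -108.01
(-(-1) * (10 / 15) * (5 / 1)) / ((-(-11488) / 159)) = 265/5744 = 0.05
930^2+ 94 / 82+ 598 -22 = 35484563/41 = 865477.15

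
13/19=0.68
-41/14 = -2.93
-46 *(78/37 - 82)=135976/37 = 3675.03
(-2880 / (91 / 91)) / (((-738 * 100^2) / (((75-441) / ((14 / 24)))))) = -8784/35875 = -0.24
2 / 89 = 0.02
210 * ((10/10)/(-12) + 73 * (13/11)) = 398195/22 = 18099.77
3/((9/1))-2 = -5/3 = -1.67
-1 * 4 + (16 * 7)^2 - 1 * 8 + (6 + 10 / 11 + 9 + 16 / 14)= 966277/77 = 12549.05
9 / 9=1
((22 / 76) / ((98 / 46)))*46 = 5819/931 = 6.25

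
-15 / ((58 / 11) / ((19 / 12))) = -1045/232 = -4.50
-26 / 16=-13/8 = -1.62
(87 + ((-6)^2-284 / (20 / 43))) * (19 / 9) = -46322/45 = -1029.38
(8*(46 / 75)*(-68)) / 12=-6256/225 = -27.80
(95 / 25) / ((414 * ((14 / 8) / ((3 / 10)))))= 19/12075 = 0.00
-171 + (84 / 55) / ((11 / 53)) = -99003/605 = -163.64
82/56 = 41/28 = 1.46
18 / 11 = 1.64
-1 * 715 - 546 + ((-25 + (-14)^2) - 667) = -1757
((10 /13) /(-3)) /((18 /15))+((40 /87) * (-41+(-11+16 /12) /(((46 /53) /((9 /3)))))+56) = 1683569/78039 = 21.57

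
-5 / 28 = -0.18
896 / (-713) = -896/713 = -1.26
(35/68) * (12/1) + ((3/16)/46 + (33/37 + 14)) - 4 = 7903583/462944 = 17.07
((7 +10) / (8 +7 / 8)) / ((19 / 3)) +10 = 13898/1349 = 10.30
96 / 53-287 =-15115/53 = -285.19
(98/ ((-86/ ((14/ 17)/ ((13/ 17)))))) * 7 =-4802/559 = -8.59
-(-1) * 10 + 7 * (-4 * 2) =-46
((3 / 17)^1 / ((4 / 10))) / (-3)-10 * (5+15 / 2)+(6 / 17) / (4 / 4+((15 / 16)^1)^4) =-493478623/3949474 = -124.95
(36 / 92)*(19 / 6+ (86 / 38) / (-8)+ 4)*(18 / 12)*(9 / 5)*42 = 5339439/17480 = 305.46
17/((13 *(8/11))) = 187/104 = 1.80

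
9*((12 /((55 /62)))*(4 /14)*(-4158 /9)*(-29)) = 2330208/5 = 466041.60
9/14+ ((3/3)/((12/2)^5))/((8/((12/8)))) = 186631/290304 = 0.64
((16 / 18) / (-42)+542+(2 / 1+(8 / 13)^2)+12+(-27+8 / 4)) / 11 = 16972091/351351 = 48.31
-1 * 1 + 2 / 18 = -8/9 = -0.89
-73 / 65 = -1.12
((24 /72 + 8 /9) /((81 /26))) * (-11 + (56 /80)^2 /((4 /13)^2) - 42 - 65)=-8604739/194400 = -44.26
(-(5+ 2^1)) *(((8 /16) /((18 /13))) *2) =-91/18 = -5.06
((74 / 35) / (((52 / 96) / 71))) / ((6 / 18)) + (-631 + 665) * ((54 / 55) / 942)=653331222/785785 = 831.44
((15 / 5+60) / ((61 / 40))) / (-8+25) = 2520/1037 = 2.43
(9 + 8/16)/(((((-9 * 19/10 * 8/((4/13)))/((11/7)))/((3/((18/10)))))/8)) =-1100/2457 = -0.45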